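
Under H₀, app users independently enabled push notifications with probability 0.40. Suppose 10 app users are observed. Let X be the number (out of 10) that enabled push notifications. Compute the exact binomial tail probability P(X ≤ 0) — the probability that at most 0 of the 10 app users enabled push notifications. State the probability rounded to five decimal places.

X is binomial with n = 10 and p = 0.40.
P(X ≤ 0) = C(10,0)·0.40^0·0.60^10.
= 0.006047 = 0.00605.

P = 0.00605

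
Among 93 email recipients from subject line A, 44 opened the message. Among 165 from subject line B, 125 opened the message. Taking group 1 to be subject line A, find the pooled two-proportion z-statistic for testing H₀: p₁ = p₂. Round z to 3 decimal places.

Sample proportions: p̂₁ = 44/93 = 0.47312 and p̂₂ = 125/165 = 0.75758.
Pooled p̂ = (44+125)/(93+165) = 169/258 = 0.65504.
Pooled SE = √[0.2259630·0.01681329] ≈ 0.061638.
z = (p̂₁ − p̂₂)/SE = (0.47312 − 0.75758)/0.061638 = -0.28446/0.061638 = -4.615.

z = -4.615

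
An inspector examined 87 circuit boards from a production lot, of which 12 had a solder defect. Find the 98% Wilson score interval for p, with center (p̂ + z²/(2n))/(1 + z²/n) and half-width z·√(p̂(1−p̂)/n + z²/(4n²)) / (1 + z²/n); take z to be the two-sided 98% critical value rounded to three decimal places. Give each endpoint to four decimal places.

(0.0730, 0.2452)

p̂ = 12/87 = 0.13793; z = 2.326, so z² = 5.410276.
1 + z²/n = 1.062187.
Center = (0.13793 + 0.031094)/1.062187 = 0.15913.
Radicand: p̂(1−p̂)/n + z²/(4n²) = 0.001366736 + 0.000178699 = 0.001545435.
Half-width = 2.326·√0.001545435/1.062187 = 0.08609.
Interval: 0.15913 ± 0.08609 → (0.0730, 0.2452).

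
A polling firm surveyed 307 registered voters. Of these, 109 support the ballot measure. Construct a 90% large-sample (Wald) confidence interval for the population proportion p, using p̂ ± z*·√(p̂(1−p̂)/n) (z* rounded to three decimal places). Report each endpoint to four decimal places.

(0.3101, 0.4000)

With x = 109 successes in n = 307, p̂ = 0.35505.
SE(p̂) = √(0.35505·0.64495/307) = 0.027311.
The 90% critical value is z* = 1.645.
Margin of error: 1.645 × 0.027311 = 0.04493.
Interval: 0.35505 ± 0.04493 → (0.3101, 0.4000).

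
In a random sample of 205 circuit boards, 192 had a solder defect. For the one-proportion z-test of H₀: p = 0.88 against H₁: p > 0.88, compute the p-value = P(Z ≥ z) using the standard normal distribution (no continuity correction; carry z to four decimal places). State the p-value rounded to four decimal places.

With x = 192 successes in n = 205, p̂ = 0.93659.
Under H₀, SE = √(p₀(1−p₀)/n) = √(0.88·0.12/205) = √0.000515122 = 0.022696.
z = (p̂ − p₀)/SE = (192/205 − 0.88)/0.022696 ≈ 2.4932.
p-value = P(Z ≥ z) with z = 2.4932 → 0.0063.

p-value = 0.0063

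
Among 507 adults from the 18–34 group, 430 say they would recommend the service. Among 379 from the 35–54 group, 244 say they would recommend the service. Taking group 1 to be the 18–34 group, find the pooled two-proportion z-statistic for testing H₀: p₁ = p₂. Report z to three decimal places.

z = 7.053

p̂₁ = 430/507 = 0.84813, p̂₂ = 244/379 = 0.64380.
Pooling: p̂ = 674/886 = 0.76072.
Pooled SE = √[0.1820239·0.00461091] ≈ 0.028971.
z = (p̂₁ − p̂₂)/SE = (0.84813 − 0.64380)/0.028971 = 0.20433/0.028971 = 7.053.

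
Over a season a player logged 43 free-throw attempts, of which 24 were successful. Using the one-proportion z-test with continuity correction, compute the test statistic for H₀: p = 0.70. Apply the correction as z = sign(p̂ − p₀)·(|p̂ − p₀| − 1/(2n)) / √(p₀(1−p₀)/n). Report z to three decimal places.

z = -1.864

p̂ = 24/43 = 0.55814. p̂ − p₀ = -0.141860.
1/(2n) = 0.011628.
Corrected numerator: |-0.141860| − 0.011628 = 0.130232.
Under H₀, SE = √(p₀(1−p₀)/n) = √(0.70·0.30/43) = √0.004883721 = 0.069884.
z = (−)0.130232/0.069884 = -1.864.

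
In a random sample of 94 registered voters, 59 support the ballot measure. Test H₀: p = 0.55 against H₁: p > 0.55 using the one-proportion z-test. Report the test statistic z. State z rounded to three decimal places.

z = 1.513

The sample proportion is 59/94 = 0.62766.
Null standard error: √(0.55·0.45/94) = √0.002632979 = 0.051313.
z = (0.62766 − 0.55)/0.051313 = 0.07766/0.051313 = 1.513.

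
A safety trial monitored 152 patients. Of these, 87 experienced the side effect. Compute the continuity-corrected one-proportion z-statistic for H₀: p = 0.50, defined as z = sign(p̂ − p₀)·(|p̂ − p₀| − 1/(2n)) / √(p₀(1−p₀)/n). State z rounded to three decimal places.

Sample proportion p̂ = 87/152 = 0.57237. p̂ − p₀ = 0.072368.
1/(2n) = 0.003289.
Corrected numerator: |0.072368| − 0.003289 = 0.069079.
Under H₀, SE = √(p₀(1−p₀)/n) = √(0.50·0.50/152) = √0.001644737 = 0.040555.
z = +0.069079/0.040555 = 1.703.

z = 1.703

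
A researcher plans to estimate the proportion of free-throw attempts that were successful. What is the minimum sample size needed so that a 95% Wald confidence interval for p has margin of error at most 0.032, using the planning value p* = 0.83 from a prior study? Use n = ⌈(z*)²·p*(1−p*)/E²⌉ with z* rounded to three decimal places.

n = 530

The 95% critical value is z* = 1.960.
p*(1−p*) = 0.1411.
Required n before rounding: 3.841600 × 0.1411 / 0.032² = 529.345.
⌈529.345⌉ = 530.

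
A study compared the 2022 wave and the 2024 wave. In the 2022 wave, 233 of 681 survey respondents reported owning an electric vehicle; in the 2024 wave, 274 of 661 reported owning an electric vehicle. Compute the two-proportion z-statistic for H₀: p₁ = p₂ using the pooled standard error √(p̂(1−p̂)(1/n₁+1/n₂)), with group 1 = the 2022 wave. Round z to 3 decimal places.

z = -2.734

p̂₁ = 233/681 = 0.34214, p̂₂ = 274/661 = 0.41452.
Pooled p̂ = (233+274)/(681+661) = 507/1342 = 0.37779.
Pooled SE = √[0.2350658·0.00298129] ≈ 0.026473.
z = (p̂₁ − p̂₂)/SE = (0.34214 − 0.41452)/0.026473 = -0.07238/0.026473 = -2.734.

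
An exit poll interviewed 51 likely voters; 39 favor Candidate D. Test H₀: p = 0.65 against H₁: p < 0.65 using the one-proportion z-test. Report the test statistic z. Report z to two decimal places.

p̂ = 39/51 = 0.76471.
Null standard error: √(0.65·0.35/51) = √0.004460784 = 0.066789.
z = (p̂ − p₀)/SE = (0.76471 − 0.65)/0.066789 = 1.72.

z = 1.72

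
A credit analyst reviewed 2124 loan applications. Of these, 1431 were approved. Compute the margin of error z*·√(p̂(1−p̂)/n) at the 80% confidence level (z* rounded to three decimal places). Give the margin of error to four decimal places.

p̂ = 1431/2124 = 0.67373.
Standard error of p̂: √(0.219818/2124) = √0.000103493 = 0.010173.
The 80% critical value is z* = 1.282.
Margin of error = z*·SE = 1.282 × 0.010173 = 0.0130.

ME = 0.0130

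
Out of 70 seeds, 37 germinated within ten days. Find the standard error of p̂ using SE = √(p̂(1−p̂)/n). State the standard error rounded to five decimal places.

SE = 0.05966

With x = 37 successes in n = 70, p̂ = 0.52857.
p̂(1−p̂) = 0.52857·0.47143 = 0.249184.
Dividing by n and taking the root: √0.003559771 = 0.05966.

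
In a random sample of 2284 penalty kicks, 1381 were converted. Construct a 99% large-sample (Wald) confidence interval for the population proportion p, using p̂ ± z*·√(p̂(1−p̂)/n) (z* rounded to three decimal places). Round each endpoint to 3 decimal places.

The sample proportion is 1381/2284 = 0.60464.
SE(p̂) = √(0.60464·0.39536/2284) = 0.010230.
For 99% confidence, z* = 2.576.
Margin = 2.576·0.010230 = 0.02635.
CI: 0.60464 ± 0.02635 = (0.578, 0.631).

(0.578, 0.631)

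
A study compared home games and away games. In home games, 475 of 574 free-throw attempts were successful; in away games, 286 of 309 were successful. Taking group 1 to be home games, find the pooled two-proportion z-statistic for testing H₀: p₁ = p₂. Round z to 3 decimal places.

Sample proportions: p̂₁ = 475/574 = 0.82753 and p̂₂ = 286/309 = 0.92557.
Pooled p̂ = (475+286)/(574+309) = 761/883 = 0.86183.
Pooled SE = √[0.1190757·0.00497841] ≈ 0.024348.
z = (p̂₁ − p̂₂)/SE = (0.82753 − 0.92557)/0.024348 = -0.09804/0.024348 = -4.027.

z = -4.027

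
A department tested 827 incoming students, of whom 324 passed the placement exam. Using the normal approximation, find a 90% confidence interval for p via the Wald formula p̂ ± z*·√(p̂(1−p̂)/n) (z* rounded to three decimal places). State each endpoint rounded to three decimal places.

The sample proportion is 324/827 = 0.39178.
SE = √(p̂(1−p̂)/n) = √(0.238288/827) = 0.016975.
For 90% confidence, z* = 1.645.
Margin = 1.645·0.016975 = 0.02792.
Interval: 0.39178 ± 0.02792 → (0.364, 0.420).

(0.364, 0.420)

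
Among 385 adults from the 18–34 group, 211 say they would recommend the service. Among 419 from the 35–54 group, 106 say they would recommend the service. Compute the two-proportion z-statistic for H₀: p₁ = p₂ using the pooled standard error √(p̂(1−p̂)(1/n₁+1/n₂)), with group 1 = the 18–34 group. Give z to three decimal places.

p̂₁ = 211/385 = 0.54805, p̂₂ = 106/419 = 0.25298.
Pooling: p̂ = 317/804 = 0.39428.
SE = √[p̂(1−p̂)(1/n₁+1/n₂)] = √[0.39428·0.60572·(1/385+1/419)] ≈ 0.034501.
z = (p̂₁ − p̂₂)/SE = (0.54805 − 0.25298)/0.034501 = 0.29507/0.034501 = 8.553.

z = 8.553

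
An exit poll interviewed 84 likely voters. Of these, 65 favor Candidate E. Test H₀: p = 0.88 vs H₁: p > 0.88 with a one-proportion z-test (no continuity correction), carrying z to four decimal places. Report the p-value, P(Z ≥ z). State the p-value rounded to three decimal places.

The sample proportion is 65/84 = 0.77381.
Under H₀, SE = √(p₀(1−p₀)/n) = √(0.88·0.12/84) = √0.001257143 = 0.035456.
z = (p̂ − p₀)/SE = (65/84 − 0.88)/0.035456 ≈ -2.9950.
p-value = P(Z ≥ z) with z = -2.9950 → 0.999.

p-value = 0.999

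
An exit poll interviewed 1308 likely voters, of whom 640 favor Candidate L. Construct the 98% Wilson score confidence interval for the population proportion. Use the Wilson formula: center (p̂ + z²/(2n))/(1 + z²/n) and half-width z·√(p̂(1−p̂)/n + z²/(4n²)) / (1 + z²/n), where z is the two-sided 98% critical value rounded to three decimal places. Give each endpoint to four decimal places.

p̂ = 640/1308 = 0.48930; z = 2.326, so z² = 5.410276.
1 + z²/n = 1.004136.
Adjusted center: (0.48930 + z²/(2n))/1.004136 = 0.48934.
Radicand: p̂(1−p̂)/n + z²/(4n²) = 0.000191044 + 0.000000791 = 0.000191835.
Half-width = z·√(radicand)/denom = 2.326·0.013850/1.004136 = 0.03208.
CI: 0.48934 ± 0.03208 = (0.4573, 0.5214).

(0.4573, 0.5214)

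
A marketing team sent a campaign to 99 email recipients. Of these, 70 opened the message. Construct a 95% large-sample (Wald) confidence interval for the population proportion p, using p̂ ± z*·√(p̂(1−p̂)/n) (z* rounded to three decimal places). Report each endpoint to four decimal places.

Sample proportion p̂ = 70/99 = 0.70707.
SE = √(p̂(1−p̂)/n) = √(0.207122/99) = 0.045740.
The 95% critical value is z* = 1.960.
Margin = 1.960·0.045740 = 0.08965.
So the interval runs from 0.6174 to 0.7967.

(0.6174, 0.7967)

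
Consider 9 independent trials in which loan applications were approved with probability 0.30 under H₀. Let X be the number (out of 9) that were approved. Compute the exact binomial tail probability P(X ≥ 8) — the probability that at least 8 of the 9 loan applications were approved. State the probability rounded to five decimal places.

X ~ Binomial(n=9, p=0.30).
P(X ≥ 8) = C(9,8)·0.30^8·0.70^1 + C(9,9)·0.30^9·0.70^0.
= 0.000413 + 0.000020 = 0.00043.

P = 0.00043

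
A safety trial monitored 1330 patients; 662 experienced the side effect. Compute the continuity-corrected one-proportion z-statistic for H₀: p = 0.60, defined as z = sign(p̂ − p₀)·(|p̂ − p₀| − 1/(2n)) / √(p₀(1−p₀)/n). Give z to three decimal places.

Sample proportion p̂ = 662/1330 = 0.49774. p̂ − p₀ = -0.102256.
1/(2n) = 0.000376.
Corrected numerator: |-0.102256| − 0.000376 = 0.101880.
SE₀ = √(0.60·0.40/1330) = 0.013433.
z = −0.101880/0.013433 = -7.584.

z = -7.584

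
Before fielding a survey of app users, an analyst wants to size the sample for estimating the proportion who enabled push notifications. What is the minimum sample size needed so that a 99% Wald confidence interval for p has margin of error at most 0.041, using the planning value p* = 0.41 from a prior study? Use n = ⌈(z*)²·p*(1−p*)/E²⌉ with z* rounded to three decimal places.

The 99% critical value is z* = 2.576.
p*(1−p*) = 0.2419.
Required n before rounding: 6.635776 × 0.2419 / 0.041² = 954.904.
Rounding up, n = 955.

n = 955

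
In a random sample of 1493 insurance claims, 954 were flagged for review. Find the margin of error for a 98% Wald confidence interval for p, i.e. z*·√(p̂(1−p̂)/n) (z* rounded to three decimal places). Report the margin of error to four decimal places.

ME = 0.0289

With x = 954 successes in n = 1493, p̂ = 0.63898.
SE(p̂) = √(0.63898·0.36102/1493) = 0.012430.
The 98% critical value is z* = 2.326.
ME = 2.326·0.012430 = 0.0289.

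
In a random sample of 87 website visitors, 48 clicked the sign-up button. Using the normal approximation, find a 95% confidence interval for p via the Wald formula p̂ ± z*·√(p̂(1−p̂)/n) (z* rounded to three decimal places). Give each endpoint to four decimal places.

The sample proportion is 48/87 = 0.55172.
Standard error of p̂: √(0.247325/87) = √0.002842812 = 0.053318.
The 95% critical value is z* = 1.960.
Margin = 1.960·0.053318 = 0.10450.
Interval: 0.55172 ± 0.10450 → (0.4472, 0.6562).

(0.4472, 0.6562)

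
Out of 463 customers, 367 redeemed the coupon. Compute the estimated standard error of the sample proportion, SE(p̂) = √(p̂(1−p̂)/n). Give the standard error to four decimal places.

With x = 367 successes in n = 463, p̂ = 0.79266.
p̂(1−p̂) = 0.164350.
Dividing by n and taking the root: √0.000354968 = 0.0188.

SE = 0.0188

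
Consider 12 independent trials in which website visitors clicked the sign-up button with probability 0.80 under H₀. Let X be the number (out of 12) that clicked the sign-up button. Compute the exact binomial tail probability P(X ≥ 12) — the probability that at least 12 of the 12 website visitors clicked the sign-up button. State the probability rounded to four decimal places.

X is binomial with n = 12 and p = 0.80.
P(X ≥ 12) = C(12,12)·0.80^12·0.20^0.
= 0.068719 = 0.0687.

P = 0.0687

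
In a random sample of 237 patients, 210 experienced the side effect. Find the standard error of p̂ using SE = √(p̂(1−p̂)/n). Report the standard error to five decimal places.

The sample proportion is 210/237 = 0.88608.
p̂(1−p̂) = 0.88608·0.11392 = 0.100942.
SE = √(0.100942/237) = 0.02064.

SE = 0.02064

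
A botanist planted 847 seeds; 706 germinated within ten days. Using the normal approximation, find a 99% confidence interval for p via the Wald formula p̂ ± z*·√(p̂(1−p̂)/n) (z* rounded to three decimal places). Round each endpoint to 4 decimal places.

(0.8006, 0.8665)

With x = 706 successes in n = 847, p̂ = 0.83353.
SE(p̂) = √(0.83353·0.16647/847) = 0.012799.
z* = 2.576 at the 99% level.
Margin of error: 2.576 × 0.012799 = 0.03297.
Interval: 0.83353 ± 0.03297 → (0.8006, 0.8665).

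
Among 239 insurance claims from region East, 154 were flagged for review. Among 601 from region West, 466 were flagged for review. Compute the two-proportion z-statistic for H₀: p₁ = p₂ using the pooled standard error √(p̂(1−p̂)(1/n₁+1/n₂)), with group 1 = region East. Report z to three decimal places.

p̂₁ = 154/239 = 0.64435, p̂₂ = 466/601 = 0.77537.
Pooling: p̂ = 620/840 = 0.73810.
Pooled SE = √[0.1933107·0.00584799] ≈ 0.033623.
z = -0.13102/0.033623 = -3.897.

z = -3.897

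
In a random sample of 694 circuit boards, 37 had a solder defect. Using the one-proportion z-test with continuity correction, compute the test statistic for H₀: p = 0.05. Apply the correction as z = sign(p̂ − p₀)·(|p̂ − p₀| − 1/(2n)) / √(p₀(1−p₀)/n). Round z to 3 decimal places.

With x = 37 successes in n = 694, p̂ = 0.05331. p̂ − p₀ = 0.003314.
Continuity correction 1/(2n) = 1/1388 = 0.000720.
Corrected numerator: |0.003314| − 0.000720 = 0.002594.
Under H₀, SE = √(p₀(1−p₀)/n) = √(0.05·0.95/694) = √0.000068444 = 0.008273.
z = +0.002594/0.008273 = 0.314.

z = 0.314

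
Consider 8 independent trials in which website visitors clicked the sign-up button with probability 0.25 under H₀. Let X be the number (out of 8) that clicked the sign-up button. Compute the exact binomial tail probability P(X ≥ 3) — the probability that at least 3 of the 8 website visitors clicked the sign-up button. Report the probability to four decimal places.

P = 0.3215

X is binomial with n = 8 and p = 0.25.
P(X ≥ 3) = Σ_{j=3}^{8} C(8,j)·0.25^j·0.75^{8−j}.
= 0.207642 + 0.086517 + 0.023071 + 0.003845 + 0.000366 + 0.000015 = 0.3215.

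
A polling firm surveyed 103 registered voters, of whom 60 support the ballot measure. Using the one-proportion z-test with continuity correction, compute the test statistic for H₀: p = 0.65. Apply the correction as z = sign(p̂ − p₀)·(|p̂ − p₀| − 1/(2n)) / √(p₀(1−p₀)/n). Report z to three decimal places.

z = -1.332

The sample proportion is 60/103 = 0.58252. p̂ − p₀ = -0.067476.
1/(2n) = 0.004854.
Corrected numerator: |-0.067476| − 0.004854 = 0.062622.
Null standard error: √(0.65·0.35/103) = √0.002208738 = 0.046997.
z = (−)0.062622/0.046997 = -1.332.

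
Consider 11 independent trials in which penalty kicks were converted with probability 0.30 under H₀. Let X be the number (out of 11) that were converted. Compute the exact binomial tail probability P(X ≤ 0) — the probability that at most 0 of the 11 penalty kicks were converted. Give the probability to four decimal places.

P = 0.0198

X ~ Binomial(n=11, p=0.30).
P(X ≤ 0) = C(11,0)·0.30^0·0.70^11.
= 0.019773 = 0.0198.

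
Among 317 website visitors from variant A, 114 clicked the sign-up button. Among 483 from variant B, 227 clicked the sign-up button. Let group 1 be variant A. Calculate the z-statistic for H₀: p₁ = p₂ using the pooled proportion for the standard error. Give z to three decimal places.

z = -3.087

Sample proportions: p̂₁ = 114/317 = 0.35962 and p̂₂ = 227/483 = 0.46998.
Pooling: p̂ = 341/800 = 0.42625.
Pooled SE = √[0.2445609·0.00522497] ≈ 0.035747.
z = (p̂₁ − p̂₂)/SE = (0.35962 − 0.46998)/0.035747 = -0.11036/0.035747 = -3.087.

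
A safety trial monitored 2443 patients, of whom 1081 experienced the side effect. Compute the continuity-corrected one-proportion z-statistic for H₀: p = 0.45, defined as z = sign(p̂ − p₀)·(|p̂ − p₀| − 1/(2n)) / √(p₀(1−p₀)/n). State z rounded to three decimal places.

Sample proportion p̂ = 1081/2443 = 0.44249. p̂ − p₀ = -0.007511.
1/(2n) = 0.000205.
Corrected numerator: |-0.007511| − 0.000205 = 0.007306.
SE₀ = √(0.45·0.55/2443) = 0.010065.
z = (−)0.007306/0.010065 = -0.726.

z = -0.726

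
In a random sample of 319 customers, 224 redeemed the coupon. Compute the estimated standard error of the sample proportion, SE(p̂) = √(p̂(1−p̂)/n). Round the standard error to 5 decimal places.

SE = 0.02560

p̂ = 224/319 = 0.70219.
p̂(1−p̂) = 0.209119.
SE = √(0.209119/319) = 0.02560.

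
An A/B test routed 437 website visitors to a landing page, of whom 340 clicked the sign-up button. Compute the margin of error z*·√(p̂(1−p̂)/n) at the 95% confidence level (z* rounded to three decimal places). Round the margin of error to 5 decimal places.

ME = 0.03896

With x = 340 successes in n = 437, p̂ = 0.77803.
Standard error of p̂: √(0.172698/437) = √0.000395190 = 0.019879.
For 95% confidence, z* = 1.960.
ME = 1.960·0.019879 = 0.03896.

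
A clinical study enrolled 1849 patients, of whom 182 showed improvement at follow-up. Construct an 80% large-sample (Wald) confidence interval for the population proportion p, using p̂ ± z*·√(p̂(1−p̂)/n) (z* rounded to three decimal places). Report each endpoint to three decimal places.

Sample proportion p̂ = 182/1849 = 0.09843.
Standard error of p̂: √(0.088743/1849) = √0.000047995 = 0.006928.
z* = 1.282 at the 80% level.
Margin of error: 1.282 × 0.006928 = 0.00888.
Interval: 0.09843 ± 0.00888 → (0.090, 0.107).

(0.090, 0.107)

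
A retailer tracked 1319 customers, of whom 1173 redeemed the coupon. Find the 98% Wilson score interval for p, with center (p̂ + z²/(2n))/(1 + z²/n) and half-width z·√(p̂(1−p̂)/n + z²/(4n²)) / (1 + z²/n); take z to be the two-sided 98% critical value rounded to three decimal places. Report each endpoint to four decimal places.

(0.8676, 0.9078)

Here p̂ = 1173/1319 = 0.88931 and z = 2.326 (z² = 5.410276).
1 + z²/n = 1.004102.
Adjusted center: (0.88931 + z²/(2n))/1.004102 = 0.88772.
Radicand: p̂(1−p̂)/n + z²/(4n²) = 0.000074631 + 0.000000777 = 0.000075408.
Half-width = z·√(radicand)/denom = 2.326·0.008684/1.004102 = 0.02012.
Interval: 0.88772 ± 0.02012 → (0.8676, 0.9078).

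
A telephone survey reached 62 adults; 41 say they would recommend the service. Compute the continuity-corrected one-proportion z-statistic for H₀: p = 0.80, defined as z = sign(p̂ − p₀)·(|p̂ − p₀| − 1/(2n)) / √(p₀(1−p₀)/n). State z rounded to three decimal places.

The sample proportion is 41/62 = 0.66129. p̂ − p₀ = -0.138710.
Continuity correction 1/(2n) = 1/124 = 0.008065.
Corrected numerator: |-0.138710| − 0.008065 = 0.130645.
Under H₀, SE = √(p₀(1−p₀)/n) = √(0.80·0.20/62) = √0.002580645 = 0.050800.
z = (−)0.130645/0.050800 = -2.572.

z = -2.572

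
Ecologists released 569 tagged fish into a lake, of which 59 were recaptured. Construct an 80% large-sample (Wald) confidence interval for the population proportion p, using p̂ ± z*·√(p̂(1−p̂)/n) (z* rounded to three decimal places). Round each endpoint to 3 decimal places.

(0.087, 0.120)

With x = 59 successes in n = 569, p̂ = 0.10369.
SE(p̂) = √(0.10369·0.89631/569) = 0.012780.
The 80% critical value is z* = 1.282.
Margin of error: 1.282 × 0.012780 = 0.01638.
CI: 0.10369 ± 0.01638 = (0.087, 0.120).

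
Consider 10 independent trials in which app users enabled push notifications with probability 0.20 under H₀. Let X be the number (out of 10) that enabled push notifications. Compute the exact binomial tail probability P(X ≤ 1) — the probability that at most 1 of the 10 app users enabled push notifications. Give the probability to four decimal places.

X ~ Binomial(n=10, p=0.20).
P(X ≤ 1) = C(10,0)·0.20^0·0.80^10 + C(10,1)·0.20^1·0.80^9.
= 0.107374 + 0.268435 = 0.3758.

P = 0.3758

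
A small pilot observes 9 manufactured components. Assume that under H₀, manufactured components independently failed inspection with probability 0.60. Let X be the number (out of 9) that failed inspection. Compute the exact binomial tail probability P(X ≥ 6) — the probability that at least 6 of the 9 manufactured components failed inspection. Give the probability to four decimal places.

P = 0.4826

X ~ Binomial(n=9, p=0.60).
P(X ≥ 6) = C(9,6)·0.60^6·0.40^3 + C(9,7)·0.60^7·0.40^2 + C(9,8)·0.60^8·0.40^1 + C(9,9)·0.60^9·0.40^0.
= 0.250823 + 0.161243 + 0.060466 + 0.010078 = 0.4826.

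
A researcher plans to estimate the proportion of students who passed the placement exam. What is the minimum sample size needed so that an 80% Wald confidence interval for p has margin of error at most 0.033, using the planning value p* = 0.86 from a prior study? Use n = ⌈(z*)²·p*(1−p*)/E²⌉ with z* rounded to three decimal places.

For 80% confidence, z* = 1.282.
p*(1−p*) = 0.86·0.14 = 0.1204.
(z*)²·p*(1−p*)/E² = 1.643524·0.1204/0.001089 = 181.708.
Rounding up, n = 182.

n = 182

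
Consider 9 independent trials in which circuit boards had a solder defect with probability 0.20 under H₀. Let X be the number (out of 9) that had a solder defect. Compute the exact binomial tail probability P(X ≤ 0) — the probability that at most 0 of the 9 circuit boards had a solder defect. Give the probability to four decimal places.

P = 0.1342

X ~ Binomial(n=9, p=0.20).
P(X ≤ 0) = C(9,0)·0.20^0·0.80^9.
= 0.134218 = 0.1342.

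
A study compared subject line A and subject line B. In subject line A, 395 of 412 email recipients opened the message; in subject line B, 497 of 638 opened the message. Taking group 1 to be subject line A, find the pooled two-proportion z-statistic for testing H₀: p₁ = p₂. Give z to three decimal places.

p̂₁ = 395/412 = 0.95874, p̂₂ = 497/638 = 0.77900.
Pooling: p̂ = 892/1050 = 0.84952.
Pooled SE = √[0.1278331·0.00399458] ≈ 0.022597.
z = 0.17974/0.022597 = 7.954.

z = 7.954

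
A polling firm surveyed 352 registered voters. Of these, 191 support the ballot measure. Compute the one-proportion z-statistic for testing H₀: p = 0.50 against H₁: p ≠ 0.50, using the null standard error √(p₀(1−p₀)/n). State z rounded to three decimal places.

z = 1.599

With x = 191 successes in n = 352, p̂ = 0.54261.
Under H₀, SE = √(p₀(1−p₀)/n) = √(0.50·0.50/352) = √0.000710227 = 0.026650.
z = (0.54261 − 0.50)/0.026650 = 0.04261/0.026650 = 1.599.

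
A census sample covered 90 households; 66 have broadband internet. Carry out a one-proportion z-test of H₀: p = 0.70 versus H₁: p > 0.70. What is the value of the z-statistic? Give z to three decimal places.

The sample proportion is 66/90 = 0.73333.
Null standard error: √(0.70·0.30/90) = √0.002333333 = 0.048305.
Test statistic: z = 0.03333/0.048305 = 0.690.

z = 0.690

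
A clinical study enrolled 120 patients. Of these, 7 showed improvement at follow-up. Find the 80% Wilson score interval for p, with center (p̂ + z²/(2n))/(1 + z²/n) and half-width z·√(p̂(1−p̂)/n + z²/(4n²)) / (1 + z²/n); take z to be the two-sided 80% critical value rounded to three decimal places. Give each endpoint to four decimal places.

p̂ = 7/120 = 0.05833; z = 1.282, so z² = 1.643524.
1 + z²/n = 1.013696.
Center = (0.05833 + 0.006848)/1.013696 = 0.06430.
Radicand: p̂(1−p̂)/n + z²/(4n²) = 0.000457755 + 0.000028533 = 0.000486288.
Half-width = z·√(radicand)/denom = 1.282·0.022052/1.013696 = 0.02789.
So the interval runs from 0.0364 to 0.0922.

(0.0364, 0.0922)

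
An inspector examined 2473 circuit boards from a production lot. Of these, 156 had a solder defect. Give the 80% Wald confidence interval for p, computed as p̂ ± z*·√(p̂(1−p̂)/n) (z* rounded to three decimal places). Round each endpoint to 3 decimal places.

(0.057, 0.069)

Sample proportion p̂ = 156/2473 = 0.06308.
SE = √(p̂(1−p̂)/n) = √(0.059102/2473) = 0.004889.
The 80% critical value is z* = 1.282.
Margin of error: 1.282 × 0.004889 = 0.00627.
Interval: 0.06308 ± 0.00627 → (0.057, 0.069).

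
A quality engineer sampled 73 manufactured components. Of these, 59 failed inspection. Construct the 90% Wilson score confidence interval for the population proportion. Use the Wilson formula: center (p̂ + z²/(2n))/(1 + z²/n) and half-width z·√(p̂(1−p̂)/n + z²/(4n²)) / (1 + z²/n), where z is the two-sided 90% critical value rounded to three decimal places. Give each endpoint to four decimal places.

(0.7220, 0.8724)

Here p̂ = 59/73 = 0.80822 and z = 1.645 (z² = 2.706025).
1 + z²/n = 1.037069.
Center = (0.80822 + 0.018534)/1.037069 = 0.79720.
Radicand: p̂(1−p̂)/n + z²/(4n²) = 0.002123301 + 0.000126948 = 0.002250249.
Half-width = z·√(radicand)/denom = 1.645·0.047437/1.037069 = 0.07524.
So the interval runs from 0.7220 to 0.8724.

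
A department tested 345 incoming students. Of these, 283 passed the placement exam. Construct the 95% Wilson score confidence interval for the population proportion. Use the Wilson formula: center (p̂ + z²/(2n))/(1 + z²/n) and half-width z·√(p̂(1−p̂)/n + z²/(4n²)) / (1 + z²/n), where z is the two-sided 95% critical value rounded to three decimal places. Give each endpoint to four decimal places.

Here p̂ = 283/345 = 0.82029 and z = 1.960 (z² = 3.841600).
1 + z²/n = 1.011135.
Adjusted center: (0.82029 + z²/(2n))/1.011135 = 0.81676.
Radicand: p̂(1−p̂)/n + z²/(4n²) = 0.000427288 + 0.000008069 = 0.000435357.
Half-width = 1.960·√0.000435357/1.011135 = 0.04045.
So the interval runs from 0.7763 to 0.8572.

(0.7763, 0.8572)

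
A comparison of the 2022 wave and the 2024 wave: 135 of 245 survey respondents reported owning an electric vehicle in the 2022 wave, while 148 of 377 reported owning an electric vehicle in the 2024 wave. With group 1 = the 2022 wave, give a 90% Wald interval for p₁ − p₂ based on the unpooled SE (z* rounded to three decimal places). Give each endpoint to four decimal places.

(0.0918, 0.2251)

p̂₁ = 0.55102, p̂₂ = 0.39257, so the observed difference is 0.15845.
Unpooled SE = √(p̂₁(1−p̂₁)/n₁ + p̂₂(1−p̂₂)/n₂) = √(0.001009783 + 0.000632518) = 0.040525.
For 90% confidence, z* = 1.645. Margin of error = 0.06666.
So the interval runs from 0.0918 to 0.2251.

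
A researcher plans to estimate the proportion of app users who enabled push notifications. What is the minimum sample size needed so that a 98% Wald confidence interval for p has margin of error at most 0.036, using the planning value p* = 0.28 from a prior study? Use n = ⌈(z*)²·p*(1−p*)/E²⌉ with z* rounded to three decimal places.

n = 842

For 98% confidence, z* = 2.326.
p*(1−p*) = 0.2016.
(z*)²·p*(1−p*)/E² = 5.410276·0.2016/0.001296 = 841.598.
Rounding up, n = 842.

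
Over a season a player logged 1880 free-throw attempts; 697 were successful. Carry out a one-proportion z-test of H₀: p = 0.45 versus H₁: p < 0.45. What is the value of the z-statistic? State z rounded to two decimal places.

z = -6.91

Sample proportion p̂ = 697/1880 = 0.37074.
Under H₀, SE = √(p₀(1−p₀)/n) = √(0.45·0.55/1880) = √0.000131649 = 0.011474.
z = (0.37074 − 0.45)/0.011474 = -0.07926/0.011474 = -6.91.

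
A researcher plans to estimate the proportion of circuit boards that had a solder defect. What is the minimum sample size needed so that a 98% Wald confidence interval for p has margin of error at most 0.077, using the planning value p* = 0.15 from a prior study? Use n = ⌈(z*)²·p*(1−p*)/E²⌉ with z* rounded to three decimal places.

For 98% confidence, z* = 2.326.
p*(1−p*) = 0.1275.
(z*)²·p*(1−p*)/E² = 5.410276·0.1275/0.005929 = 116.345.
⌈116.345⌉ = 117.

n = 117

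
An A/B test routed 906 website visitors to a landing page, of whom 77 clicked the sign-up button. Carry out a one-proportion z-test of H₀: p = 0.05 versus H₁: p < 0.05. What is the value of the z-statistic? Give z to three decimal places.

Sample proportion p̂ = 77/906 = 0.08499.
Under H₀, SE = √(p₀(1−p₀)/n) = √(0.05·0.95/906) = √0.000052428 = 0.007241.
z = (p̂ − p₀)/SE = (0.08499 − 0.05)/0.007241 = 4.832.

z = 4.832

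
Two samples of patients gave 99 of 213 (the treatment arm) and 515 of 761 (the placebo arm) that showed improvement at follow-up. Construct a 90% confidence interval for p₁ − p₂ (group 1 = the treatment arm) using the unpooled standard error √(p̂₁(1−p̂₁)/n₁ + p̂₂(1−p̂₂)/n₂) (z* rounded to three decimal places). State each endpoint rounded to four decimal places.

(-0.2747, -0.1492)

p̂₁ = 99/213 = 0.46479, p̂₂ = 515/761 = 0.67674; p̂₁ − p̂₂ = -0.21195.
SE = √(0.001167888 + 0.000287467) = √0.001455355 = 0.038149.
z* = 1.645 at the 90% level. Margin = 1.645·0.038149 = 0.06276.
CI: -0.21195 ± 0.06276 = (-0.2747, -0.1492).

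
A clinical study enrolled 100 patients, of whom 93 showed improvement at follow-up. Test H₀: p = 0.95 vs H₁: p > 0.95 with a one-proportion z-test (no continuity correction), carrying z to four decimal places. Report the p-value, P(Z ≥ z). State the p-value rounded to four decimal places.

With x = 93 successes in n = 100, p̂ = 0.93000.
Under H₀, SE = √(p₀(1−p₀)/n) = √(0.95·0.05/100) = √0.000475000 = 0.021794.
Test statistic (full precision, shown to 4 dp): z = (93/100 − 0.95)/SE₀ ≈ -0.9177.
From the standard normal, P(Z ≥ z) = 0.8206.

p-value = 0.8206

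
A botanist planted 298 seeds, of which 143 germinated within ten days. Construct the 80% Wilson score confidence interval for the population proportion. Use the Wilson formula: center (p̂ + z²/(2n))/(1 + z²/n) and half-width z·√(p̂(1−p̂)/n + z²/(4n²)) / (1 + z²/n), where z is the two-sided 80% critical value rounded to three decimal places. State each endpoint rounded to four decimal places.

p̂ = 143/298 = 0.47987; z = 1.282, so z² = 1.643524.
1 + z²/n = 1.005515.
Center = (0.47987 + 0.002758)/1.005515 = 0.47998.
Radicand: p̂(1−p̂)/n + z²/(4n²) = 0.000837566 + 0.000004627 = 0.000842193.
Half-width = z·√(radicand)/denom = 1.282·0.029021/1.005515 = 0.03700.
So the interval runs from 0.4430 to 0.5170.

(0.4430, 0.5170)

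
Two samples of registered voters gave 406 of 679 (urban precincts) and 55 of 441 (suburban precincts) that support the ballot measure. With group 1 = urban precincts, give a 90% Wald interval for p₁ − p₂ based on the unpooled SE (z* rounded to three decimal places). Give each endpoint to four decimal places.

p̂₁ = 0.59794, p̂₂ = 0.12472, so the observed difference is 0.47322.
Unpooled SE = √(p̂₁(1−p̂₁)/n₁ + p̂₂(1−p̂₂)/n₂) = √(0.000354062 + 0.000247534) = 0.024527.
The 90% critical value is z* = 1.645. Margin = 1.645·0.024527 = 0.04035.
CI: 0.47322 ± 0.04035 = (0.4329, 0.5136).

(0.4329, 0.5136)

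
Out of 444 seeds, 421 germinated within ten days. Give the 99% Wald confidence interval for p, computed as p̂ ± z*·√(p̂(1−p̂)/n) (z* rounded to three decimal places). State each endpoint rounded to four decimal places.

Sample proportion p̂ = 421/444 = 0.94820.
SE(p̂) = √(0.94820·0.05180/444) = 0.010518.
The 99% critical value is z* = 2.576.
Margin of error: 2.576 × 0.010518 = 0.02709.
Interval: 0.94820 ± 0.02709 → (0.9211, 0.9753).

(0.9211, 0.9753)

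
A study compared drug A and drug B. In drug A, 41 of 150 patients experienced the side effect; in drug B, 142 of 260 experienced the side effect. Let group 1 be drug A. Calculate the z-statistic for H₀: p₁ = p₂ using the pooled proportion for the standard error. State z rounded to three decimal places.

z = -5.353

Sample proportions: p̂₁ = 41/150 = 0.27333 and p̂₂ = 142/260 = 0.54615.
Pooled p̂ = (41+142)/(150+260) = 183/410 = 0.44634.
SE = √[p̂(1−p̂)(1/n₁+1/n₂)] = √[0.44634·0.55366·(1/150+1/260)] ≈ 0.050970.
z = (p̂₁ − p̂₂)/SE = (0.27333 − 0.54615)/0.050970 = -0.27282/0.050970 = -5.353.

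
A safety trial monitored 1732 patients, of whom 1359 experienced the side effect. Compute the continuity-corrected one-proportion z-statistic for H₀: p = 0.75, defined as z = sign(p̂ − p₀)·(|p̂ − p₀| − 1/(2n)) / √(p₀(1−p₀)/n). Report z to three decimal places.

z = 3.302

The sample proportion is 1359/1732 = 0.78464. p̂ − p₀ = 0.034642.
Continuity correction 1/(2n) = 1/3464 = 0.000289.
Corrected numerator: |0.034642| − 0.000289 = 0.034353.
Null standard error: √(0.75·0.25/1732) = √0.000108256 = 0.010405.
z = +0.034353/0.010405 = 3.302.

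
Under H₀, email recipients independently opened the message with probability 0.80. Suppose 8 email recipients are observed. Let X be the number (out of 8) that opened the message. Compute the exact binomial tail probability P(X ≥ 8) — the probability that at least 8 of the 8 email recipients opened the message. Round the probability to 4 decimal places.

X is binomial with n = 8 and p = 0.80.
P(X ≥ 8) = C(8,8)·0.80^8·0.20^0.
= 0.167772 = 0.1678.

P = 0.1678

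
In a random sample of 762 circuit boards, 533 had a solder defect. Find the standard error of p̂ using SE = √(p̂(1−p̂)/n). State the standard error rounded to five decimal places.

With x = 533 successes in n = 762, p̂ = 0.69948.
p̂(1−p̂) = 0.210208.
Dividing by n and taking the root: √0.000275864 = 0.01661.

SE = 0.01661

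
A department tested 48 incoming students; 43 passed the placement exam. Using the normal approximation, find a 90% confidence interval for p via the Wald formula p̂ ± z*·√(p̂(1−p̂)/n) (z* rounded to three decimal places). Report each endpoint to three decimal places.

(0.823, 0.968)

With x = 43 successes in n = 48, p̂ = 0.89583.
SE = √(p̂(1−p̂)/n) = √(0.093316/48) = 0.044092.
The 90% critical value is z* = 1.645.
Margin of error: 1.645 × 0.044092 = 0.07253.
Interval: 0.89583 ± 0.07253 → (0.823, 0.968).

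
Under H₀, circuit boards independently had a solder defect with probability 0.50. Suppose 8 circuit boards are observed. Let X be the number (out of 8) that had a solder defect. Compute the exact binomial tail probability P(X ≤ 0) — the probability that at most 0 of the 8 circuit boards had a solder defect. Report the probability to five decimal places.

X is binomial with n = 8 and p = 0.50.
P(X ≤ 0) = C(8,0)·0.50^0·0.50^8.
= 0.003906 = 0.00391.

P = 0.00391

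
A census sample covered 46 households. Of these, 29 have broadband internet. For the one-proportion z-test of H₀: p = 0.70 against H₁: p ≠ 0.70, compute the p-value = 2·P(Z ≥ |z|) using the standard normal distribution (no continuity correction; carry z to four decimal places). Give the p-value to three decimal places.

p-value = 0.303

p̂ = 29/46 = 0.63043.
Null standard error: √(0.70·0.30/46) = √0.004565217 = 0.067566.
z = (p̂ − p₀)/SE = (29/46 − 0.70)/0.067566 ≈ -1.0296.
p-value = 2·P(Z ≥ |z|) with z = -1.0296 → 0.303.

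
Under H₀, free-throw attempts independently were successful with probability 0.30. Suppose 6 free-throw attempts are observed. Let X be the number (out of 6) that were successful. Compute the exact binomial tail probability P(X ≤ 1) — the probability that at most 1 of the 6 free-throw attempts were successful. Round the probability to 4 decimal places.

X ~ Binomial(n=6, p=0.30).
P(X ≤ 1) = C(6,0)·0.30^0·0.70^6 + C(6,1)·0.30^1·0.70^5.
= 0.117649 + 0.302526 = 0.4202.

P = 0.4202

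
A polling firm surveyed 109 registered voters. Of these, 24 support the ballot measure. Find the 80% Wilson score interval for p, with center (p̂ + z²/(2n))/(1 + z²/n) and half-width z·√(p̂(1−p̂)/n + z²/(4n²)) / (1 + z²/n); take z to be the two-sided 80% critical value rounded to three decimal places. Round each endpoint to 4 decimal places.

Here p̂ = 24/109 = 0.22018 and z = 1.282 (z² = 1.643524).
Denominator 1 + z²/n = 1 + 1.643524/109 = 1.015078.
Center = (0.22018 + 0.007539)/1.015078 = 0.22434.
Radicand: p̂(1−p̂)/n + z²/(4n²) = 0.001575254 + 0.000034583 = 0.001609837.
Half-width = z·√(radicand)/denom = 1.282·0.040123/1.015078 = 0.05067.
So the interval runs from 0.1737 to 0.2750.

(0.1737, 0.2750)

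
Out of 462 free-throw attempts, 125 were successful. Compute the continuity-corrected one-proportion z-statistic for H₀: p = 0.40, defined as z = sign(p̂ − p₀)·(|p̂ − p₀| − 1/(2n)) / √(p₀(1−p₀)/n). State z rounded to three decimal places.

z = -5.632

With x = 125 successes in n = 462, p̂ = 0.27056. p̂ − p₀ = -0.129437.
1/(2n) = 0.001082.
Corrected numerator: |-0.129437| − 0.001082 = 0.128355.
Null standard error: √(0.40·0.60/462) = √0.000519481 = 0.022792.
z = −0.128355/0.022792 = -5.632.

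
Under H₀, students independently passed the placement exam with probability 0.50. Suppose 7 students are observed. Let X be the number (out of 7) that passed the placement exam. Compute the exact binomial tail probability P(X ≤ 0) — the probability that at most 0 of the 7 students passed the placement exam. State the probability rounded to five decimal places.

X is binomial with n = 7 and p = 0.50.
P(X ≤ 0) = C(7,0)·0.50^0·0.50^7.
= 0.007812 = 0.00781.

P = 0.00781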